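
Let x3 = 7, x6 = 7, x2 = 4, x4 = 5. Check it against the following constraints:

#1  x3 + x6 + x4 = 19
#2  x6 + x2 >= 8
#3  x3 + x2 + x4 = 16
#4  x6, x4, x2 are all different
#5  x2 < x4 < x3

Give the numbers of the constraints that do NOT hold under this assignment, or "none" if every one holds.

The assignment satisfies every constraint.

#1 x3 + x6 + x4 = 7 + 7 + 5 = 19 — satisfied.
#2 x6 + x2 = 7 + 4 = 11; 11 ≥ 8 — satisfied.
#3 x3 + x2 + x4 = 7 + 4 + 5 = 16 — satisfied.
#4 values 7, 5, 4 are pairwise distinct — satisfied.
#5 values 4 < 5 < 7 — satisfied.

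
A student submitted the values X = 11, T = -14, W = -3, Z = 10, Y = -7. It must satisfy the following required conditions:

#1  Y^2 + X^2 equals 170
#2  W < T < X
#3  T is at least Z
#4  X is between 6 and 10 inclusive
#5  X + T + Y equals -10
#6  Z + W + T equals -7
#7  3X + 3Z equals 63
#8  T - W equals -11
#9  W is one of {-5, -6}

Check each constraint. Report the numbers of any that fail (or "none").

Constraints 2, 3, 4, and 9 do not hold.

#1 Y^2 + X^2 = (-7)^2 + 11^2 = 49 + 121 = 170  yes
#2 values -3, -14, 11; W = -3 is not < T = -14  no
#3 T = -14, Z = 10; -14 < 10 (want ≥)  no
#4 X = 11 is outside [6, 10]  no
#5 X + T + Y = 11 + (-14) + (-7) = -10  yes
#6 Z + W + T = 10 + (-3) + (-14) = -7  yes
#7 3X + 3Z = 3(11) + 3(10) = 63  yes
#8 T - W = -14 - (-3) = -11  yes
#9 W = -3 is not in {-5, -6}  no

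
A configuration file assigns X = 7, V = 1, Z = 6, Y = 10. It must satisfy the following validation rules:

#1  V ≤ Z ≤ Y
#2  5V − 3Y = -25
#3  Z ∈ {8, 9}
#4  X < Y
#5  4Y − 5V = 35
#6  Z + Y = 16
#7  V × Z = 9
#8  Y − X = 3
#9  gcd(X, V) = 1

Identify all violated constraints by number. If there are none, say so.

Violated: 3 and 7.

#1 values 1 ≤ 6 ≤ 10  ✔
#2 5V − 3Y = 5(1) − 3(10) = -25  ✔
#3 Z = 6 is not in {8, 9}  ✘
#4 X = 7, Y = 10; 7 < 10  ✔
#5 4Y − 5V = 4(10) − 5(1) = 35  ✔
#6 Z + Y = 6 + 10 = 16  ✔
#7 V × Z = 1 × 6 = 6, not 9  ✘
#8 Y − X = 10 − 7 = 3  ✔
#9 gcd(7, 1) = 1  ✔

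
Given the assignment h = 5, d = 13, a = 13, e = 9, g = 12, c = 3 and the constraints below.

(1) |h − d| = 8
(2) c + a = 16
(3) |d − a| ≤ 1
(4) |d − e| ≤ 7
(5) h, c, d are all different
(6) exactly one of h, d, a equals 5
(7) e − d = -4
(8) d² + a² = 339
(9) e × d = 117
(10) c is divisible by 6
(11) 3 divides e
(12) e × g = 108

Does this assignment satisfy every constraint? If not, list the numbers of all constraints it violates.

Constraints 8 and 10 do not hold.

(1) |5 − 13| = 8 — holds.
(2) c + a = 3 + 13 = 16 — holds.
(3) |13 − 13| = 0; 0 ≤ 1 — holds.
(4) |13 − 9| = 4; 4 ≤ 7 — holds.
(5) values 5, 3, 13 are pairwise distinct — holds.
(6) h=5, d=13, a=13; 1 of them equals 5 — holds.
(7) e − d = 9 − 13 = -4 — holds.
(8) d² + a² = 13² + 13² = 169 + 169 = 338, not 339 — fails.
(9) e × d = 9 × 13 = 117 — holds.
(10) 3 = 6×0 + 3, so 6 does not divide 3 — fails.
(11) 9 / 3 = 3, so 3 divides 9 — holds.
(12) e × g = 9 × 12 = 108 — holds.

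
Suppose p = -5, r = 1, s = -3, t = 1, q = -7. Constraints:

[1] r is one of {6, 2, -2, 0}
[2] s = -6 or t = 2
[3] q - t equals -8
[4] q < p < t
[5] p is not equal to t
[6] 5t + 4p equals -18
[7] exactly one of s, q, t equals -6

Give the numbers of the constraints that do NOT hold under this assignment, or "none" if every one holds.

Constraints 1, 2, 6, 7 are violated.

[1] r = 1 is not in {6, 2, -2, 0}  fails
[2] s = -3 ≠ -6 and t = 1 ≠ 2; both disjuncts false  fails
[3] q - t = -7 - 1 = -8  holds
[4] values -7 < -5 < 1  holds
[5] p = -5, t = 1; distinct  holds
[6] 5t + 4p = 5(1) + 4(-5) = -15, not -18  fails
[7] s=-3, q=-7, t=1; 0 of them equal -6, not exactly one  fails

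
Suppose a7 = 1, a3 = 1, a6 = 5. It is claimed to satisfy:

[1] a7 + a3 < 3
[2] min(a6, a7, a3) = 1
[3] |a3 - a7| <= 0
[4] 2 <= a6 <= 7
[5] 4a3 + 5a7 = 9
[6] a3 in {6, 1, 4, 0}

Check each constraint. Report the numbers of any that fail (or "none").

[1] a7 + a3 = 1 + 1 = 2; 2 < 3 — satisfied.
[2] min(5, 1, 1) = 1 — satisfied.
[3] |1 - 1| = 0; 0 ≤ 0 — satisfied.
[4] a6 = 5 lies in [2, 7] — satisfied.
[5] 4a3 + 5a7 = 4(1) + 5(1) = 9 — satisfied.
[6] a3 = 1 is in {6, 1, 4, 0} — satisfied.

All constraints are satisfied.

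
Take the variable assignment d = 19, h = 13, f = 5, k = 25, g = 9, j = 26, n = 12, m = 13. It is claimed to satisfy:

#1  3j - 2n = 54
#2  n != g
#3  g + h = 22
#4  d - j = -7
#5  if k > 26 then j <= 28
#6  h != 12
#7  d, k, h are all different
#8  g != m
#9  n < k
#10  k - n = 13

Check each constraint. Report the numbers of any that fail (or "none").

#1 3j - 2n = 3(26) - 2(12) = 54 — satisfied.
#2 n = 12, g = 9; distinct — satisfied.
#3 g + h = 9 + 13 = 22 — satisfied.
#4 d - j = 19 - 26 = -7 — satisfied.
#5 k = 25, not > 26; antecedent false, conditional vacuously true — satisfied.
#6 h = 13, and 13 ≠ 12 — satisfied.
#7 values 19, 25, 13 are pairwise distinct — satisfied.
#8 g = 9, m = 13; distinct — satisfied.
#9 n = 12, k = 25; 12 < 25 — satisfied.
#10 k - n = 25 - 12 = 13 — satisfied.

None — every constraint holds.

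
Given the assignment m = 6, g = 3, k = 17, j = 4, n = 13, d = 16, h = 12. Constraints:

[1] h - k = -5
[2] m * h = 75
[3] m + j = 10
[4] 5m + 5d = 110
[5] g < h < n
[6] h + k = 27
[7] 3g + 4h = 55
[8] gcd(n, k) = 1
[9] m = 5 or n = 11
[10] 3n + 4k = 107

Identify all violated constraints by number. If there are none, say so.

Violated: 2, 6, 7, 9.

[1] h - k = 12 - 17 = -5  ✓
[2] m * h = 6 * 12 = 72, not 75  ✗
[3] m + j = 6 + 4 = 10  ✓
[4] 5m + 5d = 5(6) + 5(16) = 110  ✓
[5] values 3 < 12 < 13  ✓
[6] h + k = 12 + 17 = 29, not 27  ✗
[7] 3g + 4h = 3(3) + 4(12) = 57, not 55  ✗
[8] gcd(13, 17) = 1  ✓
[9] m = 6 ≠ 5 and n = 13 ≠ 11; both disjuncts false  ✗
[10] 3n + 4k = 3(13) + 4(17) = 107  ✓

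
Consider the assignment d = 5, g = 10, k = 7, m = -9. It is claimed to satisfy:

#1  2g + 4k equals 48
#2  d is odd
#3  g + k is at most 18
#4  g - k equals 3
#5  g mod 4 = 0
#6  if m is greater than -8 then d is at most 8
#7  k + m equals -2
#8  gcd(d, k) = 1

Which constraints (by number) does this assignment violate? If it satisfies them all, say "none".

Violated: 5.

#1 2g + 4k = 2(10) + 4(7) = 48 — OK.
#2 d = 5 is odd — OK.
#3 g + k = 10 + 7 = 17; 17 ≤ 18 — OK.
#4 g - k = 10 - 7 = 3 — OK.
#5 10 mod 4 = 2, not 0 — violated.
#6 m = -9, not > -8; antecedent false, conditional vacuously true — OK.
#7 k + m = 7 + (-9) = -2 — OK.
#8 gcd(5, 7) = 1 — OK.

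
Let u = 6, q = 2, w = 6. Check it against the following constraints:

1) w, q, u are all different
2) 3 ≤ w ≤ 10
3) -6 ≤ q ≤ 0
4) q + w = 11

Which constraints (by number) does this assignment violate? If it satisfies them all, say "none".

1) w = u = 6, not all different  no
2) w = 6 lies in [3, 10]  yes
3) q = 2 is outside [-6, 0]  no
4) q + w = 2 + 6 = 8, not 11  no

No — constraints 1, 3, and 4 are not satisfied.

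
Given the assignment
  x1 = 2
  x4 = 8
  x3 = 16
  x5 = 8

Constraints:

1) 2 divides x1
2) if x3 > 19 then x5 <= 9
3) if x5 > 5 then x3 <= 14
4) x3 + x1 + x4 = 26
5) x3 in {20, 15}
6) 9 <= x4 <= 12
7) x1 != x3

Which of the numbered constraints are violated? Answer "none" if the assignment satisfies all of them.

Constraints 3, 5, and 6 do not hold.

1) 2 / 2 = 1, so 2 divides 2 — holds.
2) x3 = 16, not > 19; antecedent false, conditional vacuously true — holds.
3) x5 = 8 > 5, so we need x3 ≤ 14; but x3 = 16 > 14 — does not hold.
4) x3 + x1 + x4 = 16 + 2 + 8 = 26 — holds.
5) x3 = 16 is not in {20, 15} — does not hold.
6) x4 = 8 is outside [9, 12] — does not hold.
7) x1 = 2, x3 = 16; distinct — holds.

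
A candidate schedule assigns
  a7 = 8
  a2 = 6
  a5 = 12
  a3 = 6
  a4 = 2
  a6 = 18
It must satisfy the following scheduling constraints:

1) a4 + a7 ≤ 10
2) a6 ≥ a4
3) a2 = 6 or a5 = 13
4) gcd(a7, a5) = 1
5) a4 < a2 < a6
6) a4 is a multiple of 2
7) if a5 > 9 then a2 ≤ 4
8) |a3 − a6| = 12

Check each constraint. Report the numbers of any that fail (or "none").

1) a4 + a7 = 2 + 8 = 10; 10 ≤ 10  yes
2) a6 = 18, a4 = 2; 18 ≥ 2  yes
3) a2 = 6 = 6 (first disjunct)  yes
4) gcd(8, 12) = 4, not 1  no
5) values 2 < 6 < 18  yes
6) 2 / 2 = 1, so 2 divides 2  yes
7) a5 = 12 > 9, so we need a2 ≤ 4; but a2 = 6 > 4  no
8) |6 − 18| = 12  yes

The assignment fails constraints 4, 7.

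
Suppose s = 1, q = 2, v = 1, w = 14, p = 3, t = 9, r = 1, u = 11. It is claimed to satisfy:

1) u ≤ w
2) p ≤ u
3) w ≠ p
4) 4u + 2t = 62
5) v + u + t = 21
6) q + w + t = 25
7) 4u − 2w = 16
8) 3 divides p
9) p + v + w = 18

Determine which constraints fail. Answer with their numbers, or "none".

1) u = 11, w = 14; 11 ≤ 14  holds
2) p = 3, u = 11; 3 ≤ 11  holds
3) w = 14, p = 3; distinct  holds
4) 4u + 2t = 4(11) + 2(9) = 62  holds
5) v + u + t = 1 + 11 + 9 = 21  holds
6) q + w + t = 2 + 14 + 9 = 25  holds
7) 4u − 2w = 4(11) − 2(14) = 16  holds
8) 3 / 3 = 1, so 3 divides 3  holds
9) p + v + w = 3 + 1 + 14 = 18  holds

None — every constraint holds.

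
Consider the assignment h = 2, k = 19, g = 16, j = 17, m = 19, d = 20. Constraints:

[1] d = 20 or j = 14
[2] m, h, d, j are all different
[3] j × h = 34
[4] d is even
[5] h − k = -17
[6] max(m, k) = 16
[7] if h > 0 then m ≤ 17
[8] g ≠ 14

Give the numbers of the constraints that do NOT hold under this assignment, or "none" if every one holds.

Violated: 6, 7.

[1] d = 20 = 20 (first disjunct)  holds
[2] values 19, 2, 20, 17 are pairwise distinct  holds
[3] j × h = 17 × 2 = 34  holds
[4] d = 20 is even  holds
[5] h − k = 2 − 19 = -17  holds
[6] max(19, 19) = 19, not 16  fails
[7] h = 2 > 0, so we need m ≤ 17; but m = 19 > 17  fails
[8] g = 16, and 16 ≠ 14  holds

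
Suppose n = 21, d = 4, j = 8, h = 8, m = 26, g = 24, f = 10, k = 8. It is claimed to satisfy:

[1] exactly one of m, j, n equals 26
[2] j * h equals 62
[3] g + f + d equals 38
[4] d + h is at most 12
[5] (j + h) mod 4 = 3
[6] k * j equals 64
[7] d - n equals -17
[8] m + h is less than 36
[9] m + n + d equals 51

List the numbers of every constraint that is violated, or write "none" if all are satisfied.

Violated: 2, 5.

[1] m=26, j=8, n=21; 1 of them equals 26 — satisfied.
[2] j * h = 8 * 8 = 64, not 62 — violated.
[3] g + f + d = 24 + 10 + 4 = 38 — satisfied.
[4] d + h = 4 + 8 = 12; 12 ≤ 12 — satisfied.
[5] j + h = 16; 16 mod 4 = 0, not 3 — violated.
[6] k * j = 8 * 8 = 64 — satisfied.
[7] d - n = 4 - 21 = -17 — satisfied.
[8] m + h = 26 + 8 = 34; 34 < 36 — satisfied.
[9] m + n + d = 26 + 21 + 4 = 51 — satisfied.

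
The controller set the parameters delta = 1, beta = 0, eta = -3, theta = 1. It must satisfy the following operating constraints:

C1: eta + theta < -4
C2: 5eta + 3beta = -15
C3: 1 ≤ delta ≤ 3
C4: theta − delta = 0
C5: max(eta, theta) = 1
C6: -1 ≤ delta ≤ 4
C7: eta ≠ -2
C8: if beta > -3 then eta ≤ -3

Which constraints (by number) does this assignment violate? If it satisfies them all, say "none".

C1: eta + theta = -3 + 1 = -2; -2 ≥ -4, bound -4 not met — violated.
C2: 5eta + 3beta = 5(-3) + 3(0) = -15 — OK.
C3: delta = 1 lies in [1, 3] — OK.
C4: theta − delta = 1 − 1 = 0 — OK.
C5: max(-3, 1) = 1 — OK.
C6: delta = 1 lies in [-1, 4] — OK.
C7: eta = -3, and -3 ≠ -2 — OK.
C8: beta = 0 > -3, so we need eta ≤ -3; eta = -3 ≤ -3 — OK.

Constraint 1 is violated.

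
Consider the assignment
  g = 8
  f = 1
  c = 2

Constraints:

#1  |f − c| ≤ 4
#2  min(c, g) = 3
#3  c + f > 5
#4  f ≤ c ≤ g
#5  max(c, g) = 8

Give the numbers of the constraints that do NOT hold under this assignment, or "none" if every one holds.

#1 |1 − 2| = 1; 1 ≤ 4  ✓
#2 min(2, 8) = 2, not 3  ✗
#3 c + f = 2 + 1 = 3; 3 ≤ 5, bound 5 not met  ✗
#4 values 1 ≤ 2 ≤ 8  ✓
#5 max(2, 8) = 8  ✓

Constraints 2 and 3 are violated.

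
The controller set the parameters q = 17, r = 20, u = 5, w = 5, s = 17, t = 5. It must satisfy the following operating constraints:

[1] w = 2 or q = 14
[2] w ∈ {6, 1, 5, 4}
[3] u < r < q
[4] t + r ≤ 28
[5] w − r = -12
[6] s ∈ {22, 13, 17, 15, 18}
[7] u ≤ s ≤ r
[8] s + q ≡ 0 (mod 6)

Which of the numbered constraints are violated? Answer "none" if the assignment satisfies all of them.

Constraints 1, 3, 5, 8 are violated.

[1] w = 5 ≠ 2 and q = 17 ≠ 14; both disjuncts false  no
[2] w = 5 is in {6, 1, 5, 4}  yes
[3] values 5, 20, 17; r = 20 is not < q = 17  no
[4] t + r = 5 + 20 = 25; 25 ≤ 28  yes
[5] w − r = 5 − 20 = -15, not -12  no
[6] s = 17 is in {22, 13, 17, 15, 18}  yes
[7] values 5 ≤ 17 ≤ 20  yes
[8] s + q = 34; 34 mod 6 = 4, not 0  no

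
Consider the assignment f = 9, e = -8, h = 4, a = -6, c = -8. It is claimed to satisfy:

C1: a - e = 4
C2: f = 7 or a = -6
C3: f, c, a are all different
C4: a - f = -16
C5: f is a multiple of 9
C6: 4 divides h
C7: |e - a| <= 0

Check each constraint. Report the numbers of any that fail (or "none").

C1: a - e = -6 - (-8) = 2, not 4  false
C2: f = 9 ≠ 7, but a = -6 = -6 (second disjunct)  true
C3: values 9, -8, -6 are pairwise distinct  true
C4: a - f = -6 - 9 = -15, not -16  false
C5: 9 / 9 = 1, so 9 divides 9  true
C6: 4 / 4 = 1, so 4 divides 4  true
C7: |-8 - (-6)| = 2; 2 > 0, exceeds bound 0  false

Constraints 1, 4, and 7 do not hold.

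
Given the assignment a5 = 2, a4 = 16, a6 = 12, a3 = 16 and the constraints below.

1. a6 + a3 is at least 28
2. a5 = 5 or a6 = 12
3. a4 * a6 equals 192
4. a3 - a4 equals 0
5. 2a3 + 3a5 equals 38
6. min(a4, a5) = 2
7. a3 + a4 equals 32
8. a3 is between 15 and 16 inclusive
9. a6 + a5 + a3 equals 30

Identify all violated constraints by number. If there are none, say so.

None — every constraint holds.

1. a6 + a3 = 12 + 16 = 28; 28 ≥ 28 — holds.
2. a5 = 2 ≠ 5, but a6 = 12 = 12 (second disjunct) — holds.
3. a4 * a6 = 16 * 12 = 192 — holds.
4. a3 - a4 = 16 - 16 = 0 — holds.
5. 2a3 + 3a5 = 2(16) + 3(2) = 38 — holds.
6. min(16, 2) = 2 — holds.
7. a3 + a4 = 16 + 16 = 32 — holds.
8. a3 = 16 lies in [15, 16] — holds.
9. a6 + a5 + a3 = 12 + 2 + 16 = 30 — holds.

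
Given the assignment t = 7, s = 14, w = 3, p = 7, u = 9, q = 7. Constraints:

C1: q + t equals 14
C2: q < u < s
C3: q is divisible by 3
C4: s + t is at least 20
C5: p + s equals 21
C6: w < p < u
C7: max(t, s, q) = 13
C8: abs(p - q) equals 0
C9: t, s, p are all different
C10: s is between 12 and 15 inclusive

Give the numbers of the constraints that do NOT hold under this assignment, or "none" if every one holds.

C1: q + t = 7 + 7 = 14  yes
C2: values 7 < 9 < 14  yes
C3: 7 = 3*2 + 1, so 3 does not divide 7  no
C4: s + t = 14 + 7 = 21; 21 ≥ 20  yes
C5: p + s = 7 + 14 = 21  yes
C6: values 3 < 7 < 9  yes
C7: max(7, 14, 7) = 14, not 13  no
C8: abs(7 - 7) = 0  yes
C9: t = p = 7, not all different  no
C10: s = 14 lies in [12, 15]  yes

Constraints 3, 7, 9 are violated.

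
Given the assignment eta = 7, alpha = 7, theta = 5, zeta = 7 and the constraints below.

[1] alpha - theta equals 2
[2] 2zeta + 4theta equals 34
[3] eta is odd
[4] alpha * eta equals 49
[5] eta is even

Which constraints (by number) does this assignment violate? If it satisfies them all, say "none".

No — constraint 5 is not satisfied.

[1] alpha - theta = 7 - 5 = 2  ✓
[2] 2zeta + 4theta = 2(7) + 4(5) = 34  ✓
[3] eta = 7 is odd  ✓
[4] alpha * eta = 7 * 7 = 49  ✓
[5] eta = 7 is odd  ✗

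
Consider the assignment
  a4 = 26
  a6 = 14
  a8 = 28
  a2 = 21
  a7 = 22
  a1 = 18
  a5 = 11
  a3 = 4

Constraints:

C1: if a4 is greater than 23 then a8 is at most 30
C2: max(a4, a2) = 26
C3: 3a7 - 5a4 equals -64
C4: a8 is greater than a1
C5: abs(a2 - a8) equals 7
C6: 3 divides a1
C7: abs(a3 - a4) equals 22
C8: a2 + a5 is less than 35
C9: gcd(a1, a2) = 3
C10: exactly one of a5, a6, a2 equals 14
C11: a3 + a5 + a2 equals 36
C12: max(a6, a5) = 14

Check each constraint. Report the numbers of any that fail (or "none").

C1: a4 = 26 > 23, so we need a8 ≤ 30; a8 = 28 ≤ 30 — OK.
C2: max(26, 21) = 26 — OK.
C3: 3a7 - 5a4 = 3(22) - 5(26) = -64 — OK.
C4: a8 = 28, a1 = 18; 28 > 18 — OK.
C5: abs(21 - 28) = 7 — OK.
C6: 18 / 3 = 6, so 3 divides 18 — OK.
C7: abs(4 - 26) = 22 — OK.
C8: a2 + a5 = 21 + 11 = 32; 32 < 35 — OK.
C9: gcd(18, 21) = 3 — OK.
C10: a5=11, a6=14, a2=21; 1 of them equals 14 — OK.
C11: a3 + a5 + a2 = 4 + 11 + 21 = 36 — OK.
C12: max(14, 11) = 14 — OK.

Yes — all constraints hold.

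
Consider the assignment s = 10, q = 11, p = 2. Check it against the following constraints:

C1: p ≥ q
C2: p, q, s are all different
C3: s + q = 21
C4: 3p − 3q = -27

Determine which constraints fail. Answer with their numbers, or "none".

No — constraint 1 is not satisfied.

C1: p = 2, q = 11; 2 < 11 (want ≥) — violated.
C2: values 2, 11, 10 are pairwise distinct — satisfied.
C3: s + q = 10 + 11 = 21 — satisfied.
C4: 3p − 3q = 3(2) − 3(11) = -27 — satisfied.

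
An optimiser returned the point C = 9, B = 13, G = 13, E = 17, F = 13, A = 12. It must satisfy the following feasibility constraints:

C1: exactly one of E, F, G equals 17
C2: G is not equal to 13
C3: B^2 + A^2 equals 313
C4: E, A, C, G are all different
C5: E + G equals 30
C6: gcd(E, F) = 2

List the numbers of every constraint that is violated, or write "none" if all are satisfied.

C1: E=17, F=13, G=13; 1 of them equals 17 — holds.
C2: G = 13, but 13 is required to differ — fails.
C3: B^2 + A^2 = 13^2 + 12^2 = 169 + 144 = 313 — holds.
C4: values 17, 12, 9, 13 are pairwise distinct — holds.
C5: E + G = 17 + 13 = 30 — holds.
C6: gcd(17, 13) = 1, not 2 — fails.

Constraints 2, 6 do not hold.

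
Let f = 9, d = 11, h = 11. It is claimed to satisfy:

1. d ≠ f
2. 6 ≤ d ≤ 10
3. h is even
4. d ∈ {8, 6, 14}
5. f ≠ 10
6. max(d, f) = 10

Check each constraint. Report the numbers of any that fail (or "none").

1. d = 11, f = 9; distinct — holds.
2. d = 11 is outside [6, 10] — does not hold.
3. h = 11 is odd — does not hold.
4. d = 11 is not in {8, 6, 14} — does not hold.
5. f = 9, and 9 ≠ 10 — holds.
6. max(11, 9) = 11, not 10 — does not hold.

Constraints 2, 3, 4, and 6 do not hold.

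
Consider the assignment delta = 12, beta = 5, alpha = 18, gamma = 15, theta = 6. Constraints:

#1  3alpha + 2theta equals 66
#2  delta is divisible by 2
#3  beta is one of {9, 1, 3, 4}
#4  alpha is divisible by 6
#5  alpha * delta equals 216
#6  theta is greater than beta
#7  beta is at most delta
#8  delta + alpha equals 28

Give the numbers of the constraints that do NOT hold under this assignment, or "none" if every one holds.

Constraints 3 and 8 do not hold.

#1 3alpha + 2theta = 3(18) + 2(6) = 66  true
#2 12 / 2 = 6, so 2 divides 12  true
#3 beta = 5 is not in {9, 1, 3, 4}  false
#4 18 / 6 = 3, so 6 divides 18  true
#5 alpha * delta = 18 * 12 = 216  true
#6 theta = 6, beta = 5; 6 > 5  true
#7 beta = 5, delta = 12; 5 ≤ 12  true
#8 delta + alpha = 12 + 18 = 30, not 28  false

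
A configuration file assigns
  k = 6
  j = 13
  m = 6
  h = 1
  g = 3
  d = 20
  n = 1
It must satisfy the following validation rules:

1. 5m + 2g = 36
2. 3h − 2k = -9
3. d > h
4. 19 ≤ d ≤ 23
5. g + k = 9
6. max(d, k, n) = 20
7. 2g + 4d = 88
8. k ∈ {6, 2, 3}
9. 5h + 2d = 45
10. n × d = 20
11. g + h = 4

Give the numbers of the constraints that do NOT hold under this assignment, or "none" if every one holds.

1. 5m + 2g = 5(6) + 2(3) = 36  true
2. 3h − 2k = 3(1) − 2(6) = -9  true
3. d = 20, h = 1; 20 > 1  true
4. d = 20 lies in [19, 23]  true
5. g + k = 3 + 6 = 9  true
6. max(20, 6, 1) = 20  true
7. 2g + 4d = 2(3) + 4(20) = 86, not 88  false
8. k = 6 is in {6, 2, 3}  true
9. 5h + 2d = 5(1) + 2(20) = 45  true
10. n × d = 1 × 20 = 20  true
11. g + h = 3 + 1 = 4  true

Constraint 7 does not hold.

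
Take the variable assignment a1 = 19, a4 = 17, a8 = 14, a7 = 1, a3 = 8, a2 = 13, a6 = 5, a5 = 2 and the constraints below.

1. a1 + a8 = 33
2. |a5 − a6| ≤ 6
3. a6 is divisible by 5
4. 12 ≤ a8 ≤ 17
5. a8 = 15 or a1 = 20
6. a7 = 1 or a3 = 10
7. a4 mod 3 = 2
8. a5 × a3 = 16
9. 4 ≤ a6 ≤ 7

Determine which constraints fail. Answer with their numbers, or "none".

The assignment fails constraint 5.

1. a1 + a8 = 19 + 14 = 33  ✔
2. |2 − 5| = 3; 3 ≤ 6  ✔
3. 5 / 5 = 1, so 5 divides 5  ✔
4. a8 = 14 lies in [12, 17]  ✔
5. a8 = 14 ≠ 15 and a1 = 19 ≠ 20; both disjuncts false  ✘
6. a7 = 1 = 1 (first disjunct)  ✔
7. 17 mod 3 = 2  ✔
8. a5 × a3 = 2 × 8 = 16  ✔
9. a6 = 5 lies in [4, 7]  ✔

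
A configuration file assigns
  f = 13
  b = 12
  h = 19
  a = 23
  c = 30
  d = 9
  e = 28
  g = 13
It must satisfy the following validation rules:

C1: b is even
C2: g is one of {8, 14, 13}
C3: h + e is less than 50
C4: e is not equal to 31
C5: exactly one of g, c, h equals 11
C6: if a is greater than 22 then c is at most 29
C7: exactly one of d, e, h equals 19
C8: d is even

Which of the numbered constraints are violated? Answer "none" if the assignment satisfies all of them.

C1: b = 12 is even — holds.
C2: g = 13 is in {8, 14, 13} — holds.
C3: h + e = 19 + 28 = 47; 47 < 50 — holds.
C4: e = 28, and 28 ≠ 31 — holds.
C5: g=13, c=30, h=19; 0 of them equal 11, not exactly one — does not hold.
C6: a = 23 > 22, so we need c ≤ 29; but c = 30 > 29 — does not hold.
C7: d=9, e=28, h=19; 1 of them equals 19 — holds.
C8: d = 9 is odd — does not hold.

Constraints 5, 6, 8 do not hold.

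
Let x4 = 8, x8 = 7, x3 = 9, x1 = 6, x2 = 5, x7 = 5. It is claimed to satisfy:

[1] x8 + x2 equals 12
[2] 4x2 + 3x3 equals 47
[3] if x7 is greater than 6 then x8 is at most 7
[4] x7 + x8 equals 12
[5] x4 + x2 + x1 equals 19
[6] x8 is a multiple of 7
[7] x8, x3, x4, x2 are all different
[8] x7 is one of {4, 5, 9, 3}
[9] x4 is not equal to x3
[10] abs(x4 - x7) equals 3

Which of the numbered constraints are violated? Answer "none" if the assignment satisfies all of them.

No violations.

[1] x8 + x2 = 7 + 5 = 12 — OK.
[2] 4x2 + 3x3 = 4(5) + 3(9) = 47 — OK.
[3] x7 = 5, not > 6; antecedent false, conditional vacuously true — OK.
[4] x7 + x8 = 5 + 7 = 12 — OK.
[5] x4 + x2 + x1 = 8 + 5 + 6 = 19 — OK.
[6] 7 / 7 = 1, so 7 divides 7 — OK.
[7] values 7, 9, 8, 5 are pairwise distinct — OK.
[8] x7 = 5 is in {4, 5, 9, 3} — OK.
[9] x4 = 8, x3 = 9; distinct — OK.
[10] abs(8 - 5) = 3 — OK.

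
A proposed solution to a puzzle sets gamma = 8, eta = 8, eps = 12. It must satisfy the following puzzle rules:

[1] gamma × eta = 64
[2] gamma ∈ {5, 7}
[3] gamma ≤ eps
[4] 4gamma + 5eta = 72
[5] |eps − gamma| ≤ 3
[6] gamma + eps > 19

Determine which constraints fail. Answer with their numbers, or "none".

[1] gamma × eta = 8 × 8 = 64 — satisfied.
[2] gamma = 8 is not in {5, 7} — violated.
[3] gamma = 8, eps = 12; 8 ≤ 12 — satisfied.
[4] 4gamma + 5eta = 4(8) + 5(8) = 72 — satisfied.
[5] |12 − 8| = 4; 4 > 3, exceeds bound 3 — violated.
[6] gamma + eps = 8 + 12 = 20; 20 > 19 — satisfied.

Violated: 2, 5.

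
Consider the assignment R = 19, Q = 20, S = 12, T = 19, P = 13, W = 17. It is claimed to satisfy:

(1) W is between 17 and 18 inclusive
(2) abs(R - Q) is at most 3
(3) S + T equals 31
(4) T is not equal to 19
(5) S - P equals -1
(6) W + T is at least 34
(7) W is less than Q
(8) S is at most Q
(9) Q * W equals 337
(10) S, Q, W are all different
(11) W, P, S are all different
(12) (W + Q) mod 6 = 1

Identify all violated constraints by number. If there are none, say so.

The assignment fails constraints 4 and 9.

(1) W = 17 lies in [17, 18] — satisfied.
(2) abs(19 - 20) = 1; 1 ≤ 3 — satisfied.
(3) S + T = 12 + 19 = 31 — satisfied.
(4) T = 19, but 19 is required to differ — violated.
(5) S - P = 12 - 13 = -1 — satisfied.
(6) W + T = 17 + 19 = 36; 36 ≥ 34 — satisfied.
(7) W = 17, Q = 20; 17 < 20 — satisfied.
(8) S = 12, Q = 20; 12 ≤ 20 — satisfied.
(9) Q * W = 20 * 17 = 340, not 337 — violated.
(10) values 12, 20, 17 are pairwise distinct — satisfied.
(11) values 17, 13, 12 are pairwise distinct — satisfied.
(12) W + Q = 37; 37 mod 6 = 1 — satisfied.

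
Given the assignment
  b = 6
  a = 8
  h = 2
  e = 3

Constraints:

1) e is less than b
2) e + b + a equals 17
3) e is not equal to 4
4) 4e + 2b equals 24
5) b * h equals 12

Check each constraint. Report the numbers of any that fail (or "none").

None — every constraint holds.

1) e = 3, b = 6; 3 < 6 — OK.
2) e + b + a = 3 + 6 + 8 = 17 — OK.
3) e = 3, and 3 ≠ 4 — OK.
4) 4e + 2b = 4(3) + 2(6) = 24 — OK.
5) b * h = 6 * 2 = 12 — OK.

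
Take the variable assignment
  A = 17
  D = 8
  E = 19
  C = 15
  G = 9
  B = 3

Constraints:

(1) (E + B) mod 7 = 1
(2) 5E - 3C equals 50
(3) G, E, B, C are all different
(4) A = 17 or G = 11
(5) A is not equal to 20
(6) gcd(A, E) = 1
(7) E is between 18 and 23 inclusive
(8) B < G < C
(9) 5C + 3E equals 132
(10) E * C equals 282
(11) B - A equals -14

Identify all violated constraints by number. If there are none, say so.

(1) E + B = 22; 22 mod 7 = 1 — satisfied.
(2) 5E - 3C = 5(19) - 3(15) = 50 — satisfied.
(3) values 9, 19, 3, 15 are pairwise distinct — satisfied.
(4) A = 17 = 17 (first disjunct) — satisfied.
(5) A = 17, and 17 ≠ 20 — satisfied.
(6) gcd(17, 19) = 1 — satisfied.
(7) E = 19 lies in [18, 23] — satisfied.
(8) values 3 < 9 < 15 — satisfied.
(9) 5C + 3E = 5(15) + 3(19) = 132 — satisfied.
(10) E * C = 19 * 15 = 285, not 282 — violated.
(11) B - A = 3 - 17 = -14 — satisfied.

Violated: 10.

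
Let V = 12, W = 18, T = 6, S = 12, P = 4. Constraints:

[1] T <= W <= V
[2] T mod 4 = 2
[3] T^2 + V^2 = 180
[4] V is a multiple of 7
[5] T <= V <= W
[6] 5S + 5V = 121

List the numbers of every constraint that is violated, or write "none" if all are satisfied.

[1] values 6, 18, 12; W = 18 is not <= V = 12 — fails.
[2] 6 mod 4 = 2 — holds.
[3] T^2 + V^2 = 6^2 + 12^2 = 36 + 144 = 180 — holds.
[4] 12 = 7*1 + 5, so 7 does not divide 12 — fails.
[5] values 6 <= 12 <= 18 — holds.
[6] 5S + 5V = 5(12) + 5(12) = 120, not 121 — fails.

Violated: 1, 4, and 6.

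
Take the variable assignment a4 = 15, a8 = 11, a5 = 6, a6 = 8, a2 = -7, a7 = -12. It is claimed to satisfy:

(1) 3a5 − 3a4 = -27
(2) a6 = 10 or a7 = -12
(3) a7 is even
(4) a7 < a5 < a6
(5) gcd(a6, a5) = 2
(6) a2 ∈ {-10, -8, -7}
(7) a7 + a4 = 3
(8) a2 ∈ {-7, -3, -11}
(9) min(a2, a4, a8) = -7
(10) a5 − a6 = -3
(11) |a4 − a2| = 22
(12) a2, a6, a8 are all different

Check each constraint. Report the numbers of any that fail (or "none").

(1) 3a5 − 3a4 = 3(6) − 3(15) = -27 — holds.
(2) a6 = 8 ≠ 10, but a7 = -12 = -12 (second disjunct) — holds.
(3) a7 = -12 is even — holds.
(4) values -12 < 6 < 8 — holds.
(5) gcd(8, 6) = 2 — holds.
(6) a2 = -7 is in {-10, -8, -7} — holds.
(7) a7 + a4 = -12 + 15 = 3 — holds.
(8) a2 = -7 is in {-7, -3, -11} — holds.
(9) min(-7, 15, 11) = -7 — holds.
(10) a5 − a6 = 6 − 8 = -2, not -3 — fails.
(11) |15 − (-7)| = 22 — holds.
(12) values -7, 8, 11 are pairwise distinct — holds.

No — constraint 10 is not satisfied.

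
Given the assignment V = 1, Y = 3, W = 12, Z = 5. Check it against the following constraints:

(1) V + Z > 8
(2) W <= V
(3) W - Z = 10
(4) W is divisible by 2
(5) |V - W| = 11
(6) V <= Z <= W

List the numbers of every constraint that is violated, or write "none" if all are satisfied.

Violated: 1, 2, 3.

(1) V + Z = 1 + 5 = 6; 6 ≤ 8, bound 8 not met  FAIL
(2) W = 12, V = 1; 12 > 1 (want ≤)  FAIL
(3) W - Z = 12 - 5 = 7, not 10  FAIL
(4) 12 / 2 = 6, so 2 divides 12  OK
(5) |1 - 12| = 11  OK
(6) values 1 <= 5 <= 12  OK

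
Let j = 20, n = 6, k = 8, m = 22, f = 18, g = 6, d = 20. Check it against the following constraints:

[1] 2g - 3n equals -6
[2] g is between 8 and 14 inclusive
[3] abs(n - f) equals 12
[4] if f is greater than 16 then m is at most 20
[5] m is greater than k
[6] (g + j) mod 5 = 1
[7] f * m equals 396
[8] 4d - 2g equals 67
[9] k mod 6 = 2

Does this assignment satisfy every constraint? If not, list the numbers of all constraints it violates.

Constraints 2, 4, and 8 do not hold.

[1] 2g - 3n = 2(6) - 3(6) = -6 — holds.
[2] g = 6 is outside [8, 14] — does not hold.
[3] abs(6 - 18) = 12 — holds.
[4] f = 18 > 16, so we need m ≤ 20; but m = 22 > 20 — does not hold.
[5] m = 22, k = 8; 22 > 8 — holds.
[6] g + j = 26; 26 mod 5 = 1 — holds.
[7] f * m = 18 * 22 = 396 — holds.
[8] 4d - 2g = 4(20) - 2(6) = 68, not 67 — does not hold.
[9] 8 mod 6 = 2 — holds.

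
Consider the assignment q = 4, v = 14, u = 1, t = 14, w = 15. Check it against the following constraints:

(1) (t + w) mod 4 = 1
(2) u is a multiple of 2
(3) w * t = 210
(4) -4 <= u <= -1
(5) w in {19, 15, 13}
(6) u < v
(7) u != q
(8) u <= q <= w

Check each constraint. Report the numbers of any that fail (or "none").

(1) t + w = 29; 29 mod 4 = 1 — OK.
(2) 1 = 2*0 + 1, so 2 does not divide 1 — violated.
(3) w * t = 15 * 14 = 210 — OK.
(4) u = 1 is outside [-4, -1] — violated.
(5) w = 15 is in {19, 15, 13} — OK.
(6) u = 1, v = 14; 1 < 14 — OK.
(7) u = 1, q = 4; distinct — OK.
(8) values 1 <= 4 <= 15 — OK.

Constraints 2 and 4 do not hold.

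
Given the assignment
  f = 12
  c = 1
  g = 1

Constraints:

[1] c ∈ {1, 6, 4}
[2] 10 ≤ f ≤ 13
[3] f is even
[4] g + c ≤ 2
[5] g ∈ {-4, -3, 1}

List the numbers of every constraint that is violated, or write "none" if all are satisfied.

Yes — all constraints hold.

[1] c = 1 is in {1, 6, 4} — satisfied.
[2] f = 12 lies in [10, 13] — satisfied.
[3] f = 12 is even — satisfied.
[4] g + c = 1 + 1 = 2; 2 ≤ 2 — satisfied.
[5] g = 1 is in {-4, -3, 1} — satisfied.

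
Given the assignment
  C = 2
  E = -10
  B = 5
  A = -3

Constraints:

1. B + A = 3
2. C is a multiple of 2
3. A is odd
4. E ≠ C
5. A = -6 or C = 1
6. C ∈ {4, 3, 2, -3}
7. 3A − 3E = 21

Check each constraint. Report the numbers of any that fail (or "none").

No — constraints 1, 5 are not satisfied.

1. B + A = 5 + (-3) = 2, not 3 — violated.
2. 2 / 2 = 1, so 2 divides 2 — satisfied.
3. A = -3 is odd — satisfied.
4. E = -10, C = 2; distinct — satisfied.
5. A = -3 ≠ -6 and C = 2 ≠ 1; both disjuncts false — violated.
6. C = 2 is in {4, 3, 2, -3} — satisfied.
7. 3A − 3E = 3(-3) − 3(-10) = 21 — satisfied.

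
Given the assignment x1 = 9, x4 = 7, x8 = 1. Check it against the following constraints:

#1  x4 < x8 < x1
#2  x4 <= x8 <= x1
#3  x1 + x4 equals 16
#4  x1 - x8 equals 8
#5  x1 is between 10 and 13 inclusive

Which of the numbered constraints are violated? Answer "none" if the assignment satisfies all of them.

Constraints 1, 2, and 5 are violated.

#1 values 7, 1, 9; x4 = 7 is not < x8 = 1 — violated.
#2 values 7, 1, 9; x4 = 7 is not <= x8 = 1 — violated.
#3 x1 + x4 = 9 + 7 = 16 — satisfied.
#4 x1 - x8 = 9 - 1 = 8 — satisfied.
#5 x1 = 9 is outside [10, 13] — violated.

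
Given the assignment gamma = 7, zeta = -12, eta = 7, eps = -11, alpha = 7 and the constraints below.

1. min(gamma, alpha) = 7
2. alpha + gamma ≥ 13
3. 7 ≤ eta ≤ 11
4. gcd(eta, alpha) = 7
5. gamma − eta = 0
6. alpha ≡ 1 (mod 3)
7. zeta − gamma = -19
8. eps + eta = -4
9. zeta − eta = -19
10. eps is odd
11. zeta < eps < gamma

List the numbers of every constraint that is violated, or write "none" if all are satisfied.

1. min(7, 7) = 7 — holds.
2. alpha + gamma = 7 + 7 = 14; 14 ≥ 13 — holds.
3. eta = 7 lies in [7, 11] — holds.
4. gcd(7, 7) = 7 — holds.
5. gamma − eta = 7 − 7 = 0 — holds.
6. 7 mod 3 = 1 — holds.
7. zeta − gamma = -12 − 7 = -19 — holds.
8. eps + eta = -11 + 7 = -4 — holds.
9. zeta − eta = -12 − 7 = -19 — holds.
10. eps = -11 is odd — holds.
11. values -12 < -11 < 7 — holds.

Yes — all constraints hold.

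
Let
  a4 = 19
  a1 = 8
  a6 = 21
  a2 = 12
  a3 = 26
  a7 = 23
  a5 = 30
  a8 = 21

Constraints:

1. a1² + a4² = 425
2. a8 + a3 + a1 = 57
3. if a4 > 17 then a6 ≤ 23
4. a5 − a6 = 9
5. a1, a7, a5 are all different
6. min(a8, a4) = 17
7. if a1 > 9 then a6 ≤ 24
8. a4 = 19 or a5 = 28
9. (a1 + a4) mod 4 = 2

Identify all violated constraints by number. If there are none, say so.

1. a1² + a4² = 8² + 19² = 64 + 361 = 425 — OK.
2. a8 + a3 + a1 = 21 + 26 + 8 = 55, not 57 — violated.
3. a4 = 19 > 17, so we need a6 ≤ 23; a6 = 21 ≤ 23 — OK.
4. a5 − a6 = 30 − 21 = 9 — OK.
5. values 8, 23, 30 are pairwise distinct — OK.
6. min(21, 19) = 19, not 17 — violated.
7. a1 = 8, not > 9; antecedent false, conditional vacuously true — OK.
8. a4 = 19 = 19 (first disjunct) — OK.
9. a1 + a4 = 27; 27 mod 4 = 3, not 2 — violated.

The assignment fails constraints 2, 6, 9.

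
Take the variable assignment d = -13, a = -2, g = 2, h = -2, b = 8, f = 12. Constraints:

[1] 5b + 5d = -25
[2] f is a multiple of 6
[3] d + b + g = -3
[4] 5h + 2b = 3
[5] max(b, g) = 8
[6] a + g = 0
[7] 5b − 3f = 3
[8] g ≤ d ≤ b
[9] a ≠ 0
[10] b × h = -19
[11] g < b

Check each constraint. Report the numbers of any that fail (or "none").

[1] 5b + 5d = 5(8) + 5(-13) = -25  ✓
[2] 12 / 6 = 2, so 6 divides 12  ✓
[3] d + b + g = -13 + 8 + 2 = -3  ✓
[4] 5h + 2b = 5(-2) + 2(8) = 6, not 3  ✗
[5] max(8, 2) = 8  ✓
[6] a + g = -2 + 2 = 0  ✓
[7] 5b − 3f = 5(8) − 3(12) = 4, not 3  ✗
[8] values 2, -13, 8; g = 2 is not ≤ d = -13  ✗
[9] a = -2, and -2 ≠ 0  ✓
[10] b × h = 8 × (-2) = -16, not -19  ✗
[11] g = 2, b = 8; 2 < 8  ✓

The assignment fails constraints 4, 7, 8, and 10.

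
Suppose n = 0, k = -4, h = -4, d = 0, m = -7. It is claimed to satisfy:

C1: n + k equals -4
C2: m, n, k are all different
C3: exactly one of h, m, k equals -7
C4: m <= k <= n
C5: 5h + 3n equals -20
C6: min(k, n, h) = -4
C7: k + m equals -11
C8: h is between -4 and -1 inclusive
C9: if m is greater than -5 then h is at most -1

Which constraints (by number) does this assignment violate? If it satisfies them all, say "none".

C1: n + k = 0 + (-4) = -4  ✔
C2: values -7, 0, -4 are pairwise distinct  ✔
C3: h=-4, m=-7, k=-4; 1 of them equals -7  ✔
C4: values -7 <= -4 <= 0  ✔
C5: 5h + 3n = 5(-4) + 3(0) = -20  ✔
C6: min(-4, 0, -4) = -4  ✔
C7: k + m = -4 + (-7) = -11  ✔
C8: h = -4 lies in [-4, -1]  ✔
C9: m = -7, not > -5; antecedent false, conditional vacuously true  ✔

All constraints are satisfied.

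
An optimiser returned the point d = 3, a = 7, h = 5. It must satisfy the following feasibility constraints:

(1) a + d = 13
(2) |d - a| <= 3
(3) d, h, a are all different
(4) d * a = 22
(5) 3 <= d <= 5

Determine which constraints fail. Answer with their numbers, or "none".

Constraints 1, 2, and 4 are violated.

(1) a + d = 7 + 3 = 10, not 13  FAIL
(2) |3 - 7| = 4; 4 > 3, exceeds bound 3  FAIL
(3) values 3, 5, 7 are pairwise distinct  OK
(4) d * a = 3 * 7 = 21, not 22  FAIL
(5) d = 3 lies in [3, 5]  OK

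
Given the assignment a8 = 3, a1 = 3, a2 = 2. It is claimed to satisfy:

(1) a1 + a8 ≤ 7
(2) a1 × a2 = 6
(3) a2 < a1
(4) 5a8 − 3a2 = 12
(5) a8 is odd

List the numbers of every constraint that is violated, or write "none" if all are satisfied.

(1) a1 + a8 = 3 + 3 = 6; 6 ≤ 7 — satisfied.
(2) a1 × a2 = 3 × 2 = 6 — satisfied.
(3) a2 = 2, a1 = 3; 2 < 3 — satisfied.
(4) 5a8 − 3a2 = 5(3) − 3(2) = 9, not 12 — violated.
(5) a8 = 3 is odd — satisfied.

Constraint 4 is violated.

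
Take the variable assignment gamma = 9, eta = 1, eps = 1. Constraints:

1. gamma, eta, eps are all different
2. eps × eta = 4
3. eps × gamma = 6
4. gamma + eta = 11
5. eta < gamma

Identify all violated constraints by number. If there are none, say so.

1. eta = eps = 1, not all different — violated.
2. eps × eta = 1 × 1 = 1, not 4 — violated.
3. eps × gamma = 1 × 9 = 9, not 6 — violated.
4. gamma + eta = 9 + 1 = 10, not 11 — violated.
5. eta = 1, gamma = 9; 1 < 9 — satisfied.

Constraints 1, 2, 3, and 4 do not hold.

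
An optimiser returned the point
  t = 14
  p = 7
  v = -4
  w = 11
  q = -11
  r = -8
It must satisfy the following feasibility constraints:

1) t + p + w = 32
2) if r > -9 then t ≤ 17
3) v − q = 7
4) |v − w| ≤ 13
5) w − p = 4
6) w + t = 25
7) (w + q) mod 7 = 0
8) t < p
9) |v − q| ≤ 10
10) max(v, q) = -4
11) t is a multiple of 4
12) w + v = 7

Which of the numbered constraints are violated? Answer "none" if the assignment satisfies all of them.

Constraints 4, 8, and 11 do not hold.

1) t + p + w = 14 + 7 + 11 = 32  true
2) r = -8 > -9, so we need t ≤ 17; t = 14 ≤ 17  true
3) v − q = -4 − (-11) = 7  true
4) |-4 − 11| = 15; 15 > 13, exceeds bound 13  false
5) w − p = 11 − 7 = 4  true
6) w + t = 11 + 14 = 25  true
7) w + q = 0; 0 mod 7 = 0  true
8) t = 14, p = 7; 14 ≥ 7 (want <)  false
9) |-4 − (-11)| = 7; 7 ≤ 10  true
10) max(-4, -11) = -4  true
11) 14 = 4×3 + 2, so 4 does not divide 14  false
12) w + v = 11 + (-4) = 7  true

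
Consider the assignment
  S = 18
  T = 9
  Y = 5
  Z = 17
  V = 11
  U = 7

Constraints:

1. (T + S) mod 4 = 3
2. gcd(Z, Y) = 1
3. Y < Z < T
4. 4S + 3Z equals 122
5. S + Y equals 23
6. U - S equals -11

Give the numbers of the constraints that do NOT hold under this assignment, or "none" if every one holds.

The assignment fails constraints 3, 4.

1. T + S = 27; 27 mod 4 = 3  ✔
2. gcd(17, 5) = 1  ✔
3. values 5, 17, 9; Z = 17 is not < T = 9  ✘
4. 4S + 3Z = 4(18) + 3(17) = 123, not 122  ✘
5. S + Y = 18 + 5 = 23  ✔
6. U - S = 7 - 18 = -11  ✔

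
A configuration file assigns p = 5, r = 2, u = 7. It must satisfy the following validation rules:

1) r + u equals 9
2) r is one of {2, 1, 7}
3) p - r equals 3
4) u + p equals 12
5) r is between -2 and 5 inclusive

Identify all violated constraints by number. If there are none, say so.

1) r + u = 2 + 7 = 9 — OK.
2) r = 2 is in {2, 1, 7} — OK.
3) p - r = 5 - 2 = 3 — OK.
4) u + p = 7 + 5 = 12 — OK.
5) r = 2 lies in [-2, 5] — OK.

None — every constraint holds.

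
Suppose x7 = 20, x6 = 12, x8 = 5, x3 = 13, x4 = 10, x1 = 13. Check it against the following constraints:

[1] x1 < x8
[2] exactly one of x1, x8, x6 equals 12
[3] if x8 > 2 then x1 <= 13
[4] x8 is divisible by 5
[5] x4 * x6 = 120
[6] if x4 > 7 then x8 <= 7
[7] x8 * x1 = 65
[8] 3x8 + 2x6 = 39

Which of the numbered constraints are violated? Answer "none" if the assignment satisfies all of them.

[1] x1 = 13, x8 = 5; 13 ≥ 5 (want <)  FAIL
[2] x1=13, x8=5, x6=12; 1 of them equals 12  OK
[3] x8 = 5 > 2, so we need x1 ≤ 13; x1 = 13 ≤ 13  OK
[4] 5 / 5 = 1, so 5 divides 5  OK
[5] x4 * x6 = 10 * 12 = 120  OK
[6] x4 = 10 > 7, so we need x8 ≤ 7; x8 = 5 ≤ 7  OK
[7] x8 * x1 = 5 * 13 = 65  OK
[8] 3x8 + 2x6 = 3(5) + 2(12) = 39  OK

Violated: 1.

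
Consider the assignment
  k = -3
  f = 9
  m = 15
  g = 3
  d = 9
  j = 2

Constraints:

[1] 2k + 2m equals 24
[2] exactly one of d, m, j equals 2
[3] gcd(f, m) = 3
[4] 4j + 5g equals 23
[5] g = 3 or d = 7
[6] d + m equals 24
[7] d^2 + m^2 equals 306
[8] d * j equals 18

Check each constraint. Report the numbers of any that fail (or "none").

[1] 2k + 2m = 2(-3) + 2(15) = 24 — holds.
[2] d=9, m=15, j=2; 1 of them equals 2 — holds.
[3] gcd(9, 15) = 3 — holds.
[4] 4j + 5g = 4(2) + 5(3) = 23 — holds.
[5] g = 3 = 3 (first disjunct) — holds.
[6] d + m = 9 + 15 = 24 — holds.
[7] d^2 + m^2 = 9^2 + 15^2 = 81 + 225 = 306 — holds.
[8] d * j = 9 * 2 = 18 — holds.

All constraints are satisfied.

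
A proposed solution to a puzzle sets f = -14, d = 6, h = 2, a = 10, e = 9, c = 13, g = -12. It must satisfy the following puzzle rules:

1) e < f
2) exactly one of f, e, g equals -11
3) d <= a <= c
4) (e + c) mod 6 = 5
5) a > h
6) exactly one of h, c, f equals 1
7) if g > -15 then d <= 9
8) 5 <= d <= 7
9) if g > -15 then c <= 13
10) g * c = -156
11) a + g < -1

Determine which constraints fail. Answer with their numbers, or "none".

1) e = 9, f = -14; 9 ≥ -14 (want <)  ✗
2) f=-14, e=9, g=-12; 0 of them equal -11, not exactly one  ✗
3) values 6 <= 10 <= 13  ✓
4) e + c = 22; 22 mod 6 = 4, not 5  ✗
5) a = 10, h = 2; 10 > 2  ✓
6) h=2, c=13, f=-14; 0 of them equal 1, not exactly one  ✗
7) g = -12 > -15, so we need d ≤ 9; d = 6 ≤ 9  ✓
8) d = 6 lies in [5, 7]  ✓
9) g = -12 > -15, so we need c ≤ 13; c = 13 ≤ 13  ✓
10) g * c = -12 * 13 = -156  ✓
11) a + g = 10 + (-12) = -2; -2 < -1  ✓

No — constraints 1, 2, 4, 6 are not satisfied.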